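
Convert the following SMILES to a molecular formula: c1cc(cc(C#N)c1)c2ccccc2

Heavy atoms from the SMILES: 13 C, 1 N.
Implicit hydrogens by atom environment:
  9 × C (aromatic): 1 H each → 9
  3 × C (aromatic): no H
  1 × C: no H
  1 × N: no H
  Total hydrogens = 9.
Molecular formula: C13H9N

C13H9N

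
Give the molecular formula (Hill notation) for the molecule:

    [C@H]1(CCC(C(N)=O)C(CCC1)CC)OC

C12H23NO2

Heavy atoms from the SMILES: 12 C, 1 N, 2 O.
Implicit hydrogens by atom environment:
  6 × C: 2 H each → 12
  3 × C: 1 H each → 3
  2 × C: 3 H each → 6
  2 × O: no H
  1 × C: no H
  1 × N: 2 H
  Total hydrogens = 23.
Molecular formula: C12H23NO2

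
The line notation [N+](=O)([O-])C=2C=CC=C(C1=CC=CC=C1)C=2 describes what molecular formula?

Heavy atoms from the SMILES: 12 C, 1 N, 2 O.
Implicit hydrogens by atom environment:
  9 × C (aromatic): 1 H each → 9
  3 × C (aromatic): no H
  1 × N (charge +1): no H
  1 × O: no H
  1 × O (charge -1): no H
  Total hydrogens = 9.
Molecular formula: C12H9NO2

C12H9NO2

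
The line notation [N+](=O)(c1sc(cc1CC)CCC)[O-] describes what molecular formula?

C9H13NO2S

Heavy atoms from the SMILES: 9 C, 1 N, 2 O, 1 S.
Implicit hydrogens by atom environment:
  3 × C: 2 H each → 6
  3 × C (aromatic): no H
  2 × C: 3 H each → 6
  1 × C (aromatic): 1 H
  1 × N (charge +1): no H
  1 × O: no H
  1 × O (charge -1): no H
  1 × S (aromatic): no H
  Total hydrogens = 13.
Molecular formula: C9H13NO2S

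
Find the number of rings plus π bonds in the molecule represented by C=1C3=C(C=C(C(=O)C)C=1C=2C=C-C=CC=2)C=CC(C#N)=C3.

Molecular formula from the SMILES: C19H13NO.
DoU = (2C + 2 + N − H − X)/2 = (2·19 + 2 + 1 − 13 − 0)/2 = 28/2 = 14.
(Structurally: 3 ring(s) + 11 π bond(s) = 14.)

14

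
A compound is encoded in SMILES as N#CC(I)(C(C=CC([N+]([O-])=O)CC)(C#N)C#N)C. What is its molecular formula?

C11H11IN4O2

Heavy atoms from the SMILES: 11 C, 1 I, 4 N, 2 O.
Implicit hydrogens by atom environment:
  5 × C: no H
  3 × C: 1 H each → 3
  3 × N: no H
  2 × C: 3 H each → 6
  1 × C: 2 H
  1 × I: no H
  1 × N (charge +1): no H
  1 × O: no H
  1 × O (charge -1): no H
  Total hydrogens = 11.
Molecular formula: C11H11IN4O2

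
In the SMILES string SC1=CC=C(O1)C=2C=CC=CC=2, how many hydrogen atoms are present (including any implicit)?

Hydrogens are implicit in SMILES; fill each atom to its normal valence:
  7 × C (aromatic): 1 H each → 7
  3 × C (aromatic): no H
  1 × O (aromatic): no H
  1 × S: 1 H
  Total hydrogens = 8.

8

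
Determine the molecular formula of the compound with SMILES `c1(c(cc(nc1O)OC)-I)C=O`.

C7H6INO3

Heavy atoms from the SMILES: 7 C, 1 I, 1 N, 3 O.
Implicit hydrogens by atom environment:
  4 × C (aromatic): no H
  2 × O: no H
  1 × C: 3 H
  1 × C (aromatic): 1 H
  1 × C: 1 H
  1 × I: no H
  1 × N (aromatic): no H
  1 × O: 1 H
  Total hydrogens = 6.
Molecular formula: C7H6INO3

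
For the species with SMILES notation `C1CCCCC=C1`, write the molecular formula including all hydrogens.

C7H12

Heavy atoms from the SMILES: 7 C.
Implicit hydrogens by atom environment:
  5 × C: 2 H each → 10
  2 × C: 1 H each → 2
  Total hydrogens = 12.
Molecular formula: C7H12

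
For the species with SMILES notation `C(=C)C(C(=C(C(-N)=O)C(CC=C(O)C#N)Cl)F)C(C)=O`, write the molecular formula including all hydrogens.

C13H14ClFN2O3

Heavy atoms from the SMILES: 13 C, 1 Cl, 1 F, 2 N, 3 O.
Implicit hydrogens by atom environment:
  6 × C: no H
  4 × C: 1 H each → 4
  2 × C: 2 H each → 4
  2 × O: no H
  1 × C: 3 H
  1 × Cl: no H
  1 × F: no H
  1 × N: 2 H
  1 × N: no H
  1 × O: 1 H
  Total hydrogens = 14.
Molecular formula: C13H14ClFN2O3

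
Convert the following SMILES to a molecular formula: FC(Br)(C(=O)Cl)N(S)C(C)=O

C4H4BrClFNO2S

Heavy atoms from the SMILES: 1 Br, 4 C, 1 Cl, 1 F, 1 N, 2 O, 1 S.
Implicit hydrogens by atom environment:
  3 × C: no H
  2 × O: no H
  1 × Br: no H
  1 × C: 3 H
  1 × Cl: no H
  1 × F: no H
  1 × N: no H
  1 × S: 1 H
  Total hydrogens = 4.
Molecular formula: C4H4BrClFNO2S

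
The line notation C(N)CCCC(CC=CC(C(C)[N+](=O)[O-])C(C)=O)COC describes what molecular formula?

C15H28N2O4

Heavy atoms from the SMILES: 15 C, 2 N, 4 O.
Implicit hydrogens by atom environment:
  6 × C: 2 H each → 12
  5 × C: 1 H each → 5
  3 × C: 3 H each → 9
  3 × O: no H
  1 × C: no H
  1 × N: 2 H
  1 × N (charge +1): no H
  1 × O (charge -1): no H
  Total hydrogens = 28.
Molecular formula: C15H28N2O4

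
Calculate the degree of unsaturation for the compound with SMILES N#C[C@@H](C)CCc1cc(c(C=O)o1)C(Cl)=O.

7

Molecular formula from the SMILES: C11H10ClNO3.
DoU = (2C + 2 + N − H − X)/2 = (2·11 + 2 + 1 − 10 − 1)/2 = 14/2 = 7.
(Structurally: 1 ring(s) + 6 π bond(s) = 7.)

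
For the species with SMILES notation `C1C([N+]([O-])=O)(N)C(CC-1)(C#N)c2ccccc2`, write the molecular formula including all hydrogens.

Heavy atoms from the SMILES: 12 C, 3 N, 2 O.
Implicit hydrogens by atom environment:
  5 × C (aromatic): 1 H each → 5
  3 × C: 2 H each → 6
  3 × C: no H
  1 × C (aromatic): no H
  1 × N: 2 H
  1 × N (charge +1): no H
  1 × N: no H
  1 × O: no H
  1 × O (charge -1): no H
  Total hydrogens = 13.
Molecular formula: C12H13N3O2

C12H13N3O2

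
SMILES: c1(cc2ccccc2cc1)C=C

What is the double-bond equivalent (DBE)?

Molecular formula from the SMILES: C12H10.
DoU = (2C + 2 + N − H − X)/2 = (2·12 + 2 + 0 − 10 − 0)/2 = 16/2 = 8.
(Structurally: 2 ring(s) + 6 π bond(s) = 8.)

8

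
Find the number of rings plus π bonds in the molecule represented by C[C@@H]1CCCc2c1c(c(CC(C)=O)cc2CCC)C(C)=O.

Molecular formula from the SMILES: C19H26O2.
DoU = (2C + 2 + N − H − X)/2 = (2·19 + 2 + 0 − 26 − 0)/2 = 14/2 = 7.
(Structurally: 2 ring(s) + 5 π bond(s) = 7.)

7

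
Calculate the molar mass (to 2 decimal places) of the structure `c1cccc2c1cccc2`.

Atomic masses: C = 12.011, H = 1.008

128.17

Molecular formula: C10H8.
M = 10×12.011 + 8×1.008 = 128.17 g/mol.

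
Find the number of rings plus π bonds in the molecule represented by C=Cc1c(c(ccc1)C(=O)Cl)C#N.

8

Molecular formula from the SMILES: C10H6ClNO.
DoU = (2C + 2 + N − H − X)/2 = (2·10 + 2 + 1 − 6 − 1)/2 = 16/2 = 8.
(Structurally: 1 ring(s) + 7 π bond(s) = 8.)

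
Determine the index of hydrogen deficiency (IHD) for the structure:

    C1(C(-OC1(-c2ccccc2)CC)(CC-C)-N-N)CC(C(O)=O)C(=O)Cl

Molecular formula from the SMILES: C18H25ClN2O4.
DoU = (2C + 2 + N − H − X)/2 = (2·18 + 2 + 2 − 25 − 1)/2 = 14/2 = 7.
(Structurally: 2 ring(s) + 5 π bond(s) = 7.)

7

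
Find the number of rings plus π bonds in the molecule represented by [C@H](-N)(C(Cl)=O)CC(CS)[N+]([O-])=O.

2

Molecular formula from the SMILES: C5H9ClN2O3S.
DoU = (2C + 2 + N − H − X)/2 = (2·5 + 2 + 2 − 9 − 1)/2 = 4/2 = 2.
(Structurally: 0 ring(s) + 2 π bond(s) = 2.)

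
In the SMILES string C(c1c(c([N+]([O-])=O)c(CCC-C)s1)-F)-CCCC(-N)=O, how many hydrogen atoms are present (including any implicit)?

Hydrogens are implicit in SMILES; fill each atom to its normal valence:
  7 × C: 2 H each → 14
  4 × C (aromatic): no H
  2 × O: no H
  1 × C: 3 H
  1 × C: no H
  1 × F: no H
  1 × N: 2 H
  1 × N (charge +1): no H
  1 × O (charge -1): no H
  1 × S (aromatic): no H
  Total hydrogens = 19.

19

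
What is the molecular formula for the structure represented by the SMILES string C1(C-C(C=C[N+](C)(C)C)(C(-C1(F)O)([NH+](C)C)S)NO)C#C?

[C14H26FN3O2S]2+

Heavy atoms from the SMILES: 14 C, 1 F, 3 N, 2 O, 1 S.
Implicit hydrogens by atom environment:
  5 × C: 3 H each → 15
  4 × C: 1 H each → 4
  4 × C: no H
  2 × O: 1 H each → 2
  1 × C: 2 H
  1 × F: no H
  1 × N: 1 H
  1 × N (charge +1): 1 H
  1 × N (charge +1): no H
  1 × S: 1 H
  Total hydrogens = 26.
Net charge +2.
Molecular formula: [C14H26FN3O2S]2+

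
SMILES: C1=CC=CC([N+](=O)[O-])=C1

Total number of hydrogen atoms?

5

Hydrogens are implicit in SMILES; fill each atom to its normal valence:
  5 × C (aromatic): 1 H each → 5
  1 × C (aromatic): no H
  1 × N (charge +1): no H
  1 × O: no H
  1 × O (charge -1): no H
  Total hydrogens = 5.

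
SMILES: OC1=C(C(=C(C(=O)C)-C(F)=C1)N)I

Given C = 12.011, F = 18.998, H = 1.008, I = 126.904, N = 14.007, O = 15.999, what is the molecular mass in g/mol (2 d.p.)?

295.05

Molecular formula: C8H7FINO2.
M = 8×12.011 + 1×18.998 + 7×1.008 + 1×126.904 + 1×14.007 + 2×15.999 = 295.05 g/mol.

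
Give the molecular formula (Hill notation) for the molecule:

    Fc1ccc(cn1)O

Heavy atoms from the SMILES: 5 C, 1 F, 1 N, 1 O.
Implicit hydrogens by atom environment:
  3 × C (aromatic): 1 H each → 3
  2 × C (aromatic): no H
  1 × F: no H
  1 × N (aromatic): no H
  1 × O: 1 H
  Total hydrogens = 4.
Molecular formula: C5H4FNO

C5H4FNO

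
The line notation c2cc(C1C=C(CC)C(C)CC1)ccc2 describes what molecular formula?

Heavy atoms from the SMILES: 15 C.
Implicit hydrogens by atom environment:
  5 × C (aromatic): 1 H each → 5
  3 × C: 2 H each → 6
  3 × C: 1 H each → 3
  2 × C: 3 H each → 6
  1 × C: no H
  1 × C (aromatic): no H
  Total hydrogens = 20.
Molecular formula: C15H20

C15H20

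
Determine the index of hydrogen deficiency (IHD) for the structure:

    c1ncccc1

Molecular formula from the SMILES: C5H5N.
DoU = (2C + 2 + N − H − X)/2 = (2·5 + 2 + 1 − 5 − 0)/2 = 8/2 = 4.
(Structurally: 1 ring(s) + 3 π bond(s) = 4.)

4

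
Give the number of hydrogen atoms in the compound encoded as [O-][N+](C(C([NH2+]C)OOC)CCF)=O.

Hydrogens are implicit in SMILES; fill each atom to its normal valence:
  3 × O: no H
  2 × C: 3 H each → 6
  2 × C: 2 H each → 4
  2 × C: 1 H each → 2
  1 × F: no H
  1 × N (charge +1): 2 H
  1 × N (charge +1): no H
  1 × O (charge -1): no H
  Total hydrogens = 14.

14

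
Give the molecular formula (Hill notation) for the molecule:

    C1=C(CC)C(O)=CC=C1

Heavy atoms from the SMILES: 8 C, 1 O.
Implicit hydrogens by atom environment:
  4 × C (aromatic): 1 H each → 4
  2 × C (aromatic): no H
  1 × C: 3 H
  1 × C: 2 H
  1 × O: 1 H
  Total hydrogens = 10.
Molecular formula: C8H10O

C8H10O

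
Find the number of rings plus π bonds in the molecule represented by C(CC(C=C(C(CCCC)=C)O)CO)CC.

2

Molecular formula from the SMILES: C14H26O2.
DoU = (2C + 2 + N − H − X)/2 = (2·14 + 2 + 0 − 26 − 0)/2 = 4/2 = 2.
(Structurally: 0 ring(s) + 2 π bond(s) = 2.)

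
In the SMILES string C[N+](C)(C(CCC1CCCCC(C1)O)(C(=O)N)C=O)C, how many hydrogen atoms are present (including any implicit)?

Hydrogens are implicit in SMILES; fill each atom to its normal valence:
  7 × C: 2 H each → 14
  3 × C: 3 H each → 9
  3 × C: 1 H each → 3
  2 × C: no H
  2 × O: no H
  1 × N: 2 H
  1 × N (charge +1): no H
  1 × O: 1 H
  Total hydrogens = 29.

29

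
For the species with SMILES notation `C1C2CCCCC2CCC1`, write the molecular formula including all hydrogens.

Heavy atoms from the SMILES: 10 C.
Implicit hydrogens by atom environment:
  8 × C: 2 H each → 16
  2 × C: 1 H each → 2
  Total hydrogens = 18.
Molecular formula: C10H18

C10H18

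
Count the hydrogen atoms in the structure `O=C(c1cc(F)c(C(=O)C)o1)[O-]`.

4

Hydrogens are implicit in SMILES; fill each atom to its normal valence:
  3 × C (aromatic): no H
  2 × C: no H
  2 × O: no H
  1 × C: 3 H
  1 × C (aromatic): 1 H
  1 × F: no H
  1 × O (aromatic): no H
  1 × O (charge -1): no H
  Total hydrogens = 4.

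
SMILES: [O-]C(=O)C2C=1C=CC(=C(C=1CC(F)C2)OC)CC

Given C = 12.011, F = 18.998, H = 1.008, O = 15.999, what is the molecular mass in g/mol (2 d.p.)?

Molecular formula: C14H16FO3-.
M = 14×12.011 + 1×18.998 + 16×1.008 + 3×15.999 = 251.28 g/mol.

251.28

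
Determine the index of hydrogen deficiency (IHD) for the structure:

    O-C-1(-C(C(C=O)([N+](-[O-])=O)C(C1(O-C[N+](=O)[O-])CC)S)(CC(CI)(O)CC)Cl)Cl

Molecular formula from the SMILES: C14H21Cl2IN2O8S.
DoU = (2C + 2 + N − H − X)/2 = (2·14 + 2 + 2 − 21 − 3)/2 = 8/2 = 4.
(Structurally: 1 ring(s) + 3 π bond(s) = 4.)

4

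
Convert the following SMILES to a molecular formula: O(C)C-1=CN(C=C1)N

Heavy atoms from the SMILES: 5 C, 2 N, 1 O.
Implicit hydrogens by atom environment:
  3 × C (aromatic): 1 H each → 3
  1 × C: 3 H
  1 × C (aromatic): no H
  1 × N: 2 H
  1 × N (aromatic): no H
  1 × O: no H
  Total hydrogens = 8.
Molecular formula: C5H8N2O

C5H8N2O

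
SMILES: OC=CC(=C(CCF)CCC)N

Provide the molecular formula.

Heavy atoms from the SMILES: 9 C, 1 F, 1 N, 1 O.
Implicit hydrogens by atom environment:
  4 × C: 2 H each → 8
  2 × C: 1 H each → 2
  2 × C: no H
  1 × C: 3 H
  1 × F: no H
  1 × N: 2 H
  1 × O: 1 H
  Total hydrogens = 16.
Molecular formula: C9H16FNO

C9H16FNO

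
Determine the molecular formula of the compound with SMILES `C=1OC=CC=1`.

C4H4O

Heavy atoms from the SMILES: 4 C, 1 O.
Implicit hydrogens by atom environment:
  4 × C (aromatic): 1 H each → 4
  1 × O (aromatic): no H
  Total hydrogens = 4.
Molecular formula: C4H4O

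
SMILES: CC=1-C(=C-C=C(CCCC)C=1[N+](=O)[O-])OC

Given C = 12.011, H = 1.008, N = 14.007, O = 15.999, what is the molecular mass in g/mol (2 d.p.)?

223.27

Molecular formula: C12H17NO3.
M = 12×12.011 + 17×1.008 + 1×14.007 + 3×15.999 = 223.27 g/mol.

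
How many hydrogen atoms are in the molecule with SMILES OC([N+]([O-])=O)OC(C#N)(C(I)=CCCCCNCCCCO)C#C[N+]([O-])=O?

21

Hydrogens are implicit in SMILES; fill each atom to its normal valence:
  8 × C: 2 H each → 16
  5 × C: no H
  3 × O: no H
  2 × C: 1 H each → 2
  2 × N (charge +1): no H
  2 × O: 1 H each → 2
  2 × O (charge -1): no H
  1 × I: no H
  1 × N: 1 H
  1 × N: no H
  Total hydrogens = 21.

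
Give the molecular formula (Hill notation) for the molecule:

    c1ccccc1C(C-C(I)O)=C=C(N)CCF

C13H15FINO

Heavy atoms from the SMILES: 13 C, 1 F, 1 I, 1 N, 1 O.
Implicit hydrogens by atom environment:
  5 × C (aromatic): 1 H each → 5
  3 × C: 2 H each → 6
  3 × C: no H
  1 × C: 1 H
  1 × C (aromatic): no H
  1 × F: no H
  1 × I: no H
  1 × N: 2 H
  1 × O: 1 H
  Total hydrogens = 15.
Molecular formula: C13H15FINO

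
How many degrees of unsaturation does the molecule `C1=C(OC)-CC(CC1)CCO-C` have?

Molecular formula from the SMILES: C10H18O2.
DoU = (2C + 2 + N − H − X)/2 = (2·10 + 2 + 0 − 18 − 0)/2 = 4/2 = 2.
(Structurally: 1 ring(s) + 1 π bond(s) = 2.)

2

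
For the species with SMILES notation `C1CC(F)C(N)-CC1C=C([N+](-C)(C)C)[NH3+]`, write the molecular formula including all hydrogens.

[C11H24FN3]2+

Heavy atoms from the SMILES: 11 C, 1 F, 3 N.
Implicit hydrogens by atom environment:
  4 × C: 1 H each → 4
  3 × C: 3 H each → 9
  3 × C: 2 H each → 6
  1 × C: no H
  1 × F: no H
  1 × N (charge +1): 3 H
  1 × N: 2 H
  1 × N (charge +1): no H
  Total hydrogens = 24.
Net charge +2.
Molecular formula: [C11H24FN3]2+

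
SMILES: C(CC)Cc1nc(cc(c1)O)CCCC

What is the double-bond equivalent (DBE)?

Molecular formula from the SMILES: C13H21NO.
DoU = (2C + 2 + N − H − X)/2 = (2·13 + 2 + 1 − 21 − 0)/2 = 8/2 = 4.
(Structurally: 1 ring(s) + 3 π bond(s) = 4.)

4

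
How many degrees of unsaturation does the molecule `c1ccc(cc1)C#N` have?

6

Molecular formula from the SMILES: C7H5N.
DoU = (2C + 2 + N − H − X)/2 = (2·7 + 2 + 1 − 5 − 0)/2 = 12/2 = 6.
(Structurally: 1 ring(s) + 5 π bond(s) = 6.)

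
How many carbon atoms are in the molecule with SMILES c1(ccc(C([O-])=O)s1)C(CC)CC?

The symbol for carbon appears 10 times in the SMILES. Lowercase c denotes aromatic carbon and counts toward C.

10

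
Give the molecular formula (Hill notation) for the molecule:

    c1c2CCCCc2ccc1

C10H12

Heavy atoms from the SMILES: 10 C.
Implicit hydrogens by atom environment:
  4 × C: 2 H each → 8
  4 × C (aromatic): 1 H each → 4
  2 × C (aromatic): no H
  Total hydrogens = 12.
Molecular formula: C10H12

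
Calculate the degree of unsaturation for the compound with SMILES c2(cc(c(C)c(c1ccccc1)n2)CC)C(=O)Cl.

Molecular formula from the SMILES: C15H14ClNO.
DoU = (2C + 2 + N − H − X)/2 = (2·15 + 2 + 1 − 14 − 1)/2 = 18/2 = 9.
(Structurally: 2 ring(s) + 7 π bond(s) = 9.)

9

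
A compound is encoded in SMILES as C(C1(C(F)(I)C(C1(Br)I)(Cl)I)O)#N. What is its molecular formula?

C5HBrClFI3NO

Heavy atoms from the SMILES: 1 Br, 5 C, 1 Cl, 1 F, 3 I, 1 N, 1 O.
Implicit hydrogens by atom environment:
  5 × C: no H
  3 × I: no H
  1 × Br: no H
  1 × Cl: no H
  1 × F: no H
  1 × N: no H
  1 × O: 1 H
  Total hydrogens = 1.
Molecular formula: C5HBrClFI3NO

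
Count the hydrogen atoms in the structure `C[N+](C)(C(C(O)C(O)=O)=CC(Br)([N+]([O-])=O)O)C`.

14

Hydrogens are implicit in SMILES; fill each atom to its normal valence:
  3 × C: 3 H each → 9
  3 × C: no H
  3 × O: 1 H each → 3
  2 × C: 1 H each → 2
  2 × N (charge +1): no H
  2 × O: no H
  1 × Br: no H
  1 × O (charge -1): no H
  Total hydrogens = 14.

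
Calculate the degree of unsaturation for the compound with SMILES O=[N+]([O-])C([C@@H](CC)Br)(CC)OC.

Molecular formula from the SMILES: C7H14BrNO3.
DoU = (2C + 2 + N − H − X)/2 = (2·7 + 2 + 1 − 14 − 1)/2 = 2/2 = 1.
(Structurally: 0 ring(s) + 1 π bond(s) = 1.)

1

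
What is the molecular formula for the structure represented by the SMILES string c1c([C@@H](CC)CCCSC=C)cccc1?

Heavy atoms from the SMILES: 14 C, 1 S.
Implicit hydrogens by atom environment:
  5 × C: 2 H each → 10
  5 × C (aromatic): 1 H each → 5
  2 × C: 1 H each → 2
  1 × C: 3 H
  1 × C (aromatic): no H
  1 × S: no H
  Total hydrogens = 20.
Molecular formula: C14H20S

C14H20S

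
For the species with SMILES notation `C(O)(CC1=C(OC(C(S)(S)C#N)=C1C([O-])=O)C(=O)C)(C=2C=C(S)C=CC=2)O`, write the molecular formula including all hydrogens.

Heavy atoms from the SMILES: 17 C, 1 N, 6 O, 3 S.
Implicit hydrogens by atom environment:
  6 × C (aromatic): no H
  5 × C: no H
  4 × C (aromatic): 1 H each → 4
  3 × S: 1 H each → 3
  2 × O: 1 H each → 2
  2 × O: no H
  1 × C: 3 H
  1 × C: 2 H
  1 × N: no H
  1 × O (aromatic): no H
  1 × O (charge -1): no H
  Total hydrogens = 14.
Net charge -1.
Molecular formula: C17H14NO6S3-

C17H14NO6S3-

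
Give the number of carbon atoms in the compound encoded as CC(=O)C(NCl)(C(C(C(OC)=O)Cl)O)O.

7

The symbol for carbon appears 7 times in the SMILES. (Cl is a single chlorine, not C + l.)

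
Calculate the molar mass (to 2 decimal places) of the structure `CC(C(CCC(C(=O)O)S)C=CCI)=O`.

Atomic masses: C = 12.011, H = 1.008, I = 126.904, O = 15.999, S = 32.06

Molecular formula: C10H15IO3S.
M = 10×12.011 + 15×1.008 + 1×126.904 + 3×15.999 + 1×32.06 = 342.19 g/mol.

342.19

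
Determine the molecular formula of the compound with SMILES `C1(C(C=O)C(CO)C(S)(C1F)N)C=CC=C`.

C11H16FNO2S

Heavy atoms from the SMILES: 11 C, 1 F, 1 N, 2 O, 1 S.
Implicit hydrogens by atom environment:
  8 × C: 1 H each → 8
  2 × C: 2 H each → 4
  1 × C: no H
  1 × F: no H
  1 × N: 2 H
  1 × O: 1 H
  1 × O: no H
  1 × S: 1 H
  Total hydrogens = 16.
Molecular formula: C11H16FNO2S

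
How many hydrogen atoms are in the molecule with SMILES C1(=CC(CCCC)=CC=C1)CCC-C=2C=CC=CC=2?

24

Hydrogens are implicit in SMILES; fill each atom to its normal valence:
  9 × C (aromatic): 1 H each → 9
  6 × C: 2 H each → 12
  3 × C (aromatic): no H
  1 × C: 3 H
  Total hydrogens = 24.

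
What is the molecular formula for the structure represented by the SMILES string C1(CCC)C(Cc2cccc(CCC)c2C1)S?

Heavy atoms from the SMILES: 16 C, 1 S.
Implicit hydrogens by atom environment:
  6 × C: 2 H each → 12
  3 × C (aromatic): 1 H each → 3
  3 × C (aromatic): no H
  2 × C: 3 H each → 6
  2 × C: 1 H each → 2
  1 × S: 1 H
  Total hydrogens = 24.
Molecular formula: C16H24S

C16H24S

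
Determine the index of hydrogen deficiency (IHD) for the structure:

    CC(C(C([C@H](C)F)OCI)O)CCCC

Molecular formula from the SMILES: C11H22FIO2.
DoU = (2C + 2 + N − H − X)/2 = (2·11 + 2 + 0 − 22 − 2)/2 = 0/2 = 0.
(Structurally: 0 ring(s) + 0 π bond(s) = 0.)

0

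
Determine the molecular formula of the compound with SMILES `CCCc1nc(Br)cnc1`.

C7H9BrN2

Heavy atoms from the SMILES: 1 Br, 7 C, 2 N.
Implicit hydrogens by atom environment:
  2 × C: 2 H each → 4
  2 × C (aromatic): 1 H each → 2
  2 × C (aromatic): no H
  2 × N (aromatic): no H
  1 × Br: no H
  1 × C: 3 H
  Total hydrogens = 9.
Molecular formula: C7H9BrN2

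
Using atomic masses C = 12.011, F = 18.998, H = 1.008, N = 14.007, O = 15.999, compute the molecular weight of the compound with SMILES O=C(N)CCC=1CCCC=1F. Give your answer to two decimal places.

Molecular formula: C8H12FNO.
M = 8×12.011 + 1×18.998 + 12×1.008 + 1×14.007 + 1×15.999 = 157.19 g/mol.

157.19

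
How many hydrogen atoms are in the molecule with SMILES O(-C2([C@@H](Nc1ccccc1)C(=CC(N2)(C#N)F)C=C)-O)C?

16

Hydrogens are implicit in SMILES; fill each atom to its normal valence:
  5 × C (aromatic): 1 H each → 5
  4 × C: no H
  3 × C: 1 H each → 3
  2 × N: 1 H each → 2
  1 × C: 3 H
  1 × C: 2 H
  1 × C (aromatic): no H
  1 × F: no H
  1 × N: no H
  1 × O: 1 H
  1 × O: no H
  Total hydrogens = 16.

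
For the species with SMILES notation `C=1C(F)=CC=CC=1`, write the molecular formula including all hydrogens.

Heavy atoms from the SMILES: 6 C, 1 F.
Implicit hydrogens by atom environment:
  5 × C (aromatic): 1 H each → 5
  1 × C (aromatic): no H
  1 × F: no H
  Total hydrogens = 5.
Molecular formula: C6H5F

C6H5F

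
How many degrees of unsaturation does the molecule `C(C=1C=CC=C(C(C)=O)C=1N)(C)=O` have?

6

Molecular formula from the SMILES: C10H11NO2.
DoU = (2C + 2 + N − H − X)/2 = (2·10 + 2 + 1 − 11 − 0)/2 = 12/2 = 6.
(Structurally: 1 ring(s) + 5 π bond(s) = 6.)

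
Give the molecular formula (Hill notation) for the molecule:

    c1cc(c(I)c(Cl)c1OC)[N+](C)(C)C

Heavy atoms from the SMILES: 10 C, 1 Cl, 1 I, 1 N, 1 O.
Implicit hydrogens by atom environment:
  4 × C: 3 H each → 12
  4 × C (aromatic): no H
  2 × C (aromatic): 1 H each → 2
  1 × Cl: no H
  1 × I: no H
  1 × N (charge +1): no H
  1 × O: no H
  Total hydrogens = 14.
Net charge +1.
Molecular formula: C10H14ClINO+

C10H14ClINO+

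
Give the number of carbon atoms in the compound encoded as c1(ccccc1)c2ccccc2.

The symbol for carbon appears 12 times in the SMILES. Lowercase c denotes aromatic carbon and counts toward C.

12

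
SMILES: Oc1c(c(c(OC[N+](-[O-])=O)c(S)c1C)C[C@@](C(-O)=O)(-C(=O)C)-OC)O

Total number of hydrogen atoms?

Hydrogens are implicit in SMILES; fill each atom to its normal valence:
  6 × C (aromatic): no H
  5 × O: no H
  3 × C: 3 H each → 9
  3 × C: no H
  3 × O: 1 H each → 3
  2 × C: 2 H each → 4
  1 × N (charge +1): no H
  1 × O (charge -1): no H
  1 × S: 1 H
  Total hydrogens = 17.

17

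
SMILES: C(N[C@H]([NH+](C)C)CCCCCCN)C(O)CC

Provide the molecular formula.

C13H32N3O+

Heavy atoms from the SMILES: 13 C, 3 N, 1 O.
Implicit hydrogens by atom environment:
  8 × C: 2 H each → 16
  3 × C: 3 H each → 9
  2 × C: 1 H each → 2
  1 × N: 2 H
  1 × N: 1 H
  1 × N (charge +1): 1 H
  1 × O: 1 H
  Total hydrogens = 32.
Net charge +1.
Molecular formula: C13H32N3O+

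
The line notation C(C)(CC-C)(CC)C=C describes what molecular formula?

Heavy atoms from the SMILES: 9 C.
Implicit hydrogens by atom environment:
  4 × C: 2 H each → 8
  3 × C: 3 H each → 9
  1 × C: 1 H
  1 × C: no H
  Total hydrogens = 18.
Molecular formula: C9H18

C9H18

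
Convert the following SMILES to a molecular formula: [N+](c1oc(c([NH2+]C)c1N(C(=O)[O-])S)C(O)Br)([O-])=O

Heavy atoms from the SMILES: 1 Br, 7 C, 3 N, 6 O, 1 S.
Implicit hydrogens by atom environment:
  4 × C (aromatic): no H
  2 × O: no H
  2 × O (charge -1): no H
  1 × Br: no H
  1 × C: 3 H
  1 × C: 1 H
  1 × C: no H
  1 × N (charge +1): 2 H
  1 × N (charge +1): no H
  1 × N: no H
  1 × O: 1 H
  1 × O (aromatic): no H
  1 × S: 1 H
  Total hydrogens = 8.
Molecular formula: C7H8BrN3O6S

C7H8BrN3O6S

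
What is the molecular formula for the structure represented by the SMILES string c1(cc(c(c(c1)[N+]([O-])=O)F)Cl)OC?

C7H5ClFNO3

Heavy atoms from the SMILES: 7 C, 1 Cl, 1 F, 1 N, 3 O.
Implicit hydrogens by atom environment:
  4 × C (aromatic): no H
  2 × C (aromatic): 1 H each → 2
  2 × O: no H
  1 × C: 3 H
  1 × Cl: no H
  1 × F: no H
  1 × N (charge +1): no H
  1 × O (charge -1): no H
  Total hydrogens = 5.
Molecular formula: C7H5ClFNO3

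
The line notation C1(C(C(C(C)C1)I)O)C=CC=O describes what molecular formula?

C9H13IO2

Heavy atoms from the SMILES: 9 C, 1 I, 2 O.
Implicit hydrogens by atom environment:
  7 × C: 1 H each → 7
  1 × C: 3 H
  1 × C: 2 H
  1 × I: no H
  1 × O: 1 H
  1 × O: no H
  Total hydrogens = 13.
Molecular formula: C9H13IO2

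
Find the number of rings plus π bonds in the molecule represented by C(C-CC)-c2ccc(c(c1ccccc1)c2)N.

8

Molecular formula from the SMILES: C16H19N.
DoU = (2C + 2 + N − H − X)/2 = (2·16 + 2 + 1 − 19 − 0)/2 = 16/2 = 8.
(Structurally: 2 ring(s) + 6 π bond(s) = 8.)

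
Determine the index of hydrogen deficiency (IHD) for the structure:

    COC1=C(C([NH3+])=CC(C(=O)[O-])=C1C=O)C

6

Molecular formula from the SMILES: C10H11NO4.
DoU = (2C + 2 + N − H − X)/2 = (2·10 + 2 + 1 − 11 − 0)/2 = 12/2 = 6.
(Structurally: 1 ring(s) + 5 π bond(s) = 6.)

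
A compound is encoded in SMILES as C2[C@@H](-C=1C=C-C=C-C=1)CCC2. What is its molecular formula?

C11H14

Heavy atoms from the SMILES: 11 C.
Implicit hydrogens by atom environment:
  5 × C (aromatic): 1 H each → 5
  4 × C: 2 H each → 8
  1 × C: 1 H
  1 × C (aromatic): no H
  Total hydrogens = 14.
Molecular formula: C11H14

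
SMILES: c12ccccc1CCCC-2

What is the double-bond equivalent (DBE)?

5

Molecular formula from the SMILES: C10H12.
DoU = (2C + 2 + N − H − X)/2 = (2·10 + 2 + 0 − 12 − 0)/2 = 10/2 = 5.
(Structurally: 2 ring(s) + 3 π bond(s) = 5.)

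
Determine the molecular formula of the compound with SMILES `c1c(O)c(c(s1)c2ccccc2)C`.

C11H10OS

Heavy atoms from the SMILES: 11 C, 1 O, 1 S.
Implicit hydrogens by atom environment:
  6 × C (aromatic): 1 H each → 6
  4 × C (aromatic): no H
  1 × C: 3 H
  1 × O: 1 H
  1 × S (aromatic): no H
  Total hydrogens = 10.
Molecular formula: C11H10OS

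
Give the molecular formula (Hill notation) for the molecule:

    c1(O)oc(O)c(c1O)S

Heavy atoms from the SMILES: 4 C, 4 O, 1 S.
Implicit hydrogens by atom environment:
  4 × C (aromatic): no H
  3 × O: 1 H each → 3
  1 × O (aromatic): no H
  1 × S: 1 H
  Total hydrogens = 4.
Molecular formula: C4H4O4S

C4H4O4S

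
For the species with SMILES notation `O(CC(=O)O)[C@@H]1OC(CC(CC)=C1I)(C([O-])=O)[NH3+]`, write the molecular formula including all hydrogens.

Heavy atoms from the SMILES: 10 C, 1 I, 1 N, 6 O.
Implicit hydrogens by atom environment:
  5 × C: no H
  4 × O: no H
  3 × C: 2 H each → 6
  1 × C: 3 H
  1 × C: 1 H
  1 × I: no H
  1 × N (charge +1): 3 H
  1 × O: 1 H
  1 × O (charge -1): no H
  Total hydrogens = 14.
Molecular formula: C10H14INO6

C10H14INO6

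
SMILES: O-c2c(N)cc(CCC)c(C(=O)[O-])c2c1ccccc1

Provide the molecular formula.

Heavy atoms from the SMILES: 16 C, 1 N, 3 O.
Implicit hydrogens by atom environment:
  6 × C (aromatic): 1 H each → 6
  6 × C (aromatic): no H
  2 × C: 2 H each → 4
  1 × C: 3 H
  1 × C: no H
  1 × N: 2 H
  1 × O: 1 H
  1 × O: no H
  1 × O (charge -1): no H
  Total hydrogens = 16.
Net charge -1.
Molecular formula: C16H16NO3-

C16H16NO3-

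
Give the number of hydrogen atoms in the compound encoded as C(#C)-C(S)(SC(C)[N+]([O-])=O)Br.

Hydrogens are implicit in SMILES; fill each atom to its normal valence:
  2 × C: 1 H each → 2
  2 × C: no H
  1 × Br: no H
  1 × C: 3 H
  1 × N (charge +1): no H
  1 × O: no H
  1 × O (charge -1): no H
  1 × S: 1 H
  1 × S: no H
  Total hydrogens = 6.

6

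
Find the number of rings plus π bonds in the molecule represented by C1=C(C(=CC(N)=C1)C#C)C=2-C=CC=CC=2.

10

Molecular formula from the SMILES: C14H11N.
DoU = (2C + 2 + N − H − X)/2 = (2·14 + 2 + 1 − 11 − 0)/2 = 20/2 = 10.
(Structurally: 2 ring(s) + 8 π bond(s) = 10.)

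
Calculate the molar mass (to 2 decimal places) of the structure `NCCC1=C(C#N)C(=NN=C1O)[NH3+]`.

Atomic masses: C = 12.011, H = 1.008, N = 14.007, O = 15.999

180.19

Molecular formula: C7H10N5O+.
M = 7×12.011 + 10×1.008 + 5×14.007 + 1×15.999 = 180.19 g/mol.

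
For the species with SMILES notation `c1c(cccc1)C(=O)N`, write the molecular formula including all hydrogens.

Heavy atoms from the SMILES: 7 C, 1 N, 1 O.
Implicit hydrogens by atom environment:
  5 × C (aromatic): 1 H each → 5
  1 × C (aromatic): no H
  1 × C: no H
  1 × N: 2 H
  1 × O: no H
  Total hydrogens = 7.
Molecular formula: C7H7NO

C7H7NO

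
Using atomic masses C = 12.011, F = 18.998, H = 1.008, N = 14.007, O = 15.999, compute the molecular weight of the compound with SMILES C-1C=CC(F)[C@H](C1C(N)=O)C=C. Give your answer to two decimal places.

169.20

Molecular formula: C9H12FNO.
M = 9×12.011 + 1×18.998 + 12×1.008 + 1×14.007 + 1×15.999 = 169.20 g/mol.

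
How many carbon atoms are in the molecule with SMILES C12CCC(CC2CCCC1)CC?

The symbol for carbon appears 12 times in the SMILES.

12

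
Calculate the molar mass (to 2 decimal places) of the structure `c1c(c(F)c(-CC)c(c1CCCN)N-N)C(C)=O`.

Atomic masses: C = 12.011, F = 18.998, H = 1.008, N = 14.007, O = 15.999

Molecular formula: C13H20FN3O.
M = 13×12.011 + 1×18.998 + 20×1.008 + 3×14.007 + 1×15.999 = 253.32 g/mol.

253.32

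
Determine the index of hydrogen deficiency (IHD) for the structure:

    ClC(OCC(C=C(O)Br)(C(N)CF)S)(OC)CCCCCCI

1

Molecular formula from the SMILES: C14H25BrClFINO3S.
DoU = (2C + 2 + N − H − X)/2 = (2·14 + 2 + 1 − 25 − 4)/2 = 2/2 = 1.
(Structurally: 0 ring(s) + 1 π bond(s) = 1.)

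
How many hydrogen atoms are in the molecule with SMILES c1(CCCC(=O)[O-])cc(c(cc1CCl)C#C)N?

Hydrogens are implicit in SMILES; fill each atom to its normal valence:
  4 × C: 2 H each → 8
  4 × C (aromatic): no H
  2 × C (aromatic): 1 H each → 2
  2 × C: no H
  1 × C: 1 H
  1 × Cl: no H
  1 × N: 2 H
  1 × O: no H
  1 × O (charge -1): no H
  Total hydrogens = 13.

13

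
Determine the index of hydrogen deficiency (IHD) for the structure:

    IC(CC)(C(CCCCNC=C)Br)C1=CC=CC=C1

Molecular formula from the SMILES: C16H23BrIN.
DoU = (2C + 2 + N − H − X)/2 = (2·16 + 2 + 1 − 23 − 2)/2 = 10/2 = 5.
(Structurally: 1 ring(s) + 4 π bond(s) = 5.)

5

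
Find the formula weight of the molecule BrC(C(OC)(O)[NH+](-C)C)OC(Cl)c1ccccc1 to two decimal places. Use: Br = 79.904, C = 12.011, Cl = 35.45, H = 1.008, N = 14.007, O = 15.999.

339.63

Molecular formula: C12H18BrClNO3+.
M = 1×79.904 + 12×12.011 + 1×35.45 + 18×1.008 + 1×14.007 + 3×15.999 = 339.63 g/mol.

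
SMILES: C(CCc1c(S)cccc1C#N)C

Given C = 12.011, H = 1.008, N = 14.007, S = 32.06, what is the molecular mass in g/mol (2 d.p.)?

Molecular formula: C11H13NS.
M = 11×12.011 + 13×1.008 + 1×14.007 + 1×32.06 = 191.29 g/mol.

191.29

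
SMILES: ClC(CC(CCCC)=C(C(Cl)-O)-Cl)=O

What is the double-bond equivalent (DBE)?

2

Molecular formula from the SMILES: C9H13Cl3O2.
DoU = (2C + 2 + N − H − X)/2 = (2·9 + 2 + 0 − 13 − 3)/2 = 4/2 = 2.
(Structurally: 0 ring(s) + 2 π bond(s) = 2.)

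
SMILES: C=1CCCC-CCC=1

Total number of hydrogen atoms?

Hydrogens are implicit in SMILES; fill each atom to its normal valence:
  6 × C: 2 H each → 12
  2 × C: 1 H each → 2
  Total hydrogens = 14.

14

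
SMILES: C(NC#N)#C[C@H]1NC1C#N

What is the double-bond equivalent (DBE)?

7

Molecular formula from the SMILES: C6H4N4.
DoU = (2C + 2 + N − H − X)/2 = (2·6 + 2 + 4 − 4 − 0)/2 = 14/2 = 7.
(Structurally: 1 ring(s) + 6 π bond(s) = 7.)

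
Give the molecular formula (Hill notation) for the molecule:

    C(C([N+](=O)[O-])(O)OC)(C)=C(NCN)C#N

Heavy atoms from the SMILES: 7 C, 4 N, 4 O.
Implicit hydrogens by atom environment:
  4 × C: no H
  2 × C: 3 H each → 6
  2 × O: no H
  1 × C: 2 H
  1 × N: 2 H
  1 × N: 1 H
  1 × N (charge +1): no H
  1 × N: no H
  1 × O: 1 H
  1 × O (charge -1): no H
  Total hydrogens = 12.
Molecular formula: C7H12N4O4

C7H12N4O4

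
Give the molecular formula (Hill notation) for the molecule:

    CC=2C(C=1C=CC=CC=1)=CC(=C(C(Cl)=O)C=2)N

C14H12ClNO

Heavy atoms from the SMILES: 14 C, 1 Cl, 1 N, 1 O.
Implicit hydrogens by atom environment:
  7 × C (aromatic): 1 H each → 7
  5 × C (aromatic): no H
  1 × C: 3 H
  1 × C: no H
  1 × Cl: no H
  1 × N: 2 H
  1 × O: no H
  Total hydrogens = 12.
Molecular formula: C14H12ClNO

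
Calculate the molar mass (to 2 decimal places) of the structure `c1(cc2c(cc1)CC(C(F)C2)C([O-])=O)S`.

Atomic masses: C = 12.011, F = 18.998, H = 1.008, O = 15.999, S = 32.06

Molecular formula: C11H10FO2S-.
M = 11×12.011 + 1×18.998 + 10×1.008 + 2×15.999 + 1×32.06 = 225.26 g/mol.

225.26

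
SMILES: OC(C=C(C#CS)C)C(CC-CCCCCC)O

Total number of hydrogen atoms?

26

Hydrogens are implicit in SMILES; fill each atom to its normal valence:
  7 × C: 2 H each → 14
  3 × C: 1 H each → 3
  3 × C: no H
  2 × C: 3 H each → 6
  2 × O: 1 H each → 2
  1 × S: 1 H
  Total hydrogens = 26.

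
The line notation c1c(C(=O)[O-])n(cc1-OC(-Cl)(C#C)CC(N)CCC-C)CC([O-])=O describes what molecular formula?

[C16H19ClN2O5]2-

Heavy atoms from the SMILES: 16 C, 1 Cl, 2 N, 5 O.
Implicit hydrogens by atom environment:
  5 × C: 2 H each → 10
  4 × C: no H
  3 × O: no H
  2 × C (aromatic): 1 H each → 2
  2 × C: 1 H each → 2
  2 × C (aromatic): no H
  2 × O (charge -1): no H
  1 × C: 3 H
  1 × Cl: no H
  1 × N: 2 H
  1 × N (aromatic): no H
  Total hydrogens = 19.
Net charge -2.
Molecular formula: [C16H19ClN2O5]2-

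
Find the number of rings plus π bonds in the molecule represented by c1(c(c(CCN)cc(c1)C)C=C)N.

Molecular formula from the SMILES: C11H16N2.
DoU = (2C + 2 + N − H − X)/2 = (2·11 + 2 + 2 − 16 − 0)/2 = 10/2 = 5.
(Structurally: 1 ring(s) + 4 π bond(s) = 5.)

5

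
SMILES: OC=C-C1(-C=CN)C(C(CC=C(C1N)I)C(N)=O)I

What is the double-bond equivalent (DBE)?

Molecular formula from the SMILES: C12H17I2N3O2.
DoU = (2C + 2 + N − H − X)/2 = (2·12 + 2 + 3 − 17 − 2)/2 = 10/2 = 5.
(Structurally: 1 ring(s) + 4 π bond(s) = 5.)

5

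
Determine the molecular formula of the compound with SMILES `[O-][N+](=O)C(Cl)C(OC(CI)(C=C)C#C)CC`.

Heavy atoms from the SMILES: 10 C, 1 Cl, 1 I, 1 N, 3 O.
Implicit hydrogens by atom environment:
  4 × C: 1 H each → 4
  3 × C: 2 H each → 6
  2 × C: no H
  2 × O: no H
  1 × C: 3 H
  1 × Cl: no H
  1 × I: no H
  1 × N (charge +1): no H
  1 × O (charge -1): no H
  Total hydrogens = 13.
Molecular formula: C10H13ClINO3

C10H13ClINO3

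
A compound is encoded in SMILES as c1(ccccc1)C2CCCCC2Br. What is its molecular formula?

Heavy atoms from the SMILES: 1 Br, 12 C.
Implicit hydrogens by atom environment:
  5 × C (aromatic): 1 H each → 5
  4 × C: 2 H each → 8
  2 × C: 1 H each → 2
  1 × Br: no H
  1 × C (aromatic): no H
  Total hydrogens = 15.
Molecular formula: C12H15Br

C12H15Br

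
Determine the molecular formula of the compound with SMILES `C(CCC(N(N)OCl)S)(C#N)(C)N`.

Heavy atoms from the SMILES: 6 C, 1 Cl, 4 N, 1 O, 1 S.
Implicit hydrogens by atom environment:
  2 × C: 2 H each → 4
  2 × C: no H
  2 × N: 2 H each → 4
  2 × N: no H
  1 × C: 3 H
  1 × C: 1 H
  1 × Cl: no H
  1 × O: no H
  1 × S: 1 H
  Total hydrogens = 13.
Molecular formula: C6H13ClN4OS

C6H13ClN4OS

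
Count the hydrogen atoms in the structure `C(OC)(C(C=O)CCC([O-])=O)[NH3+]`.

13

Hydrogens are implicit in SMILES; fill each atom to its normal valence:
  3 × C: 1 H each → 3
  3 × O: no H
  2 × C: 2 H each → 4
  1 × C: 3 H
  1 × C: no H
  1 × N (charge +1): 3 H
  1 × O (charge -1): no H
  Total hydrogens = 13.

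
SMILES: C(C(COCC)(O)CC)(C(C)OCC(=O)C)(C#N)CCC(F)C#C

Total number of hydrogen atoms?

Hydrogens are implicit in SMILES; fill each atom to its normal valence:
  6 × C: 2 H each → 12
  5 × C: no H
  4 × C: 3 H each → 12
  3 × C: 1 H each → 3
  3 × O: no H
  1 × F: no H
  1 × N: no H
  1 × O: 1 H
  Total hydrogens = 28.

28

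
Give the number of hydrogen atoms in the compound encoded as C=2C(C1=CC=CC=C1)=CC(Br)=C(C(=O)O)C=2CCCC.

17

Hydrogens are implicit in SMILES; fill each atom to its normal valence:
  7 × C (aromatic): 1 H each → 7
  5 × C (aromatic): no H
  3 × C: 2 H each → 6
  1 × Br: no H
  1 × C: 3 H
  1 × C: no H
  1 × O: 1 H
  1 × O: no H
  Total hydrogens = 17.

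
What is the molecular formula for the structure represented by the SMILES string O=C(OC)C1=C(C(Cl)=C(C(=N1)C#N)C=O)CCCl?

C11H8Cl2N2O3

Heavy atoms from the SMILES: 11 C, 2 Cl, 2 N, 3 O.
Implicit hydrogens by atom environment:
  5 × C (aromatic): no H
  3 × O: no H
  2 × C: 2 H each → 4
  2 × C: no H
  2 × Cl: no H
  1 × C: 3 H
  1 × C: 1 H
  1 × N (aromatic): no H
  1 × N: no H
  Total hydrogens = 8.
Molecular formula: C11H8Cl2N2O3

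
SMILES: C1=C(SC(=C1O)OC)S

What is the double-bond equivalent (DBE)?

Molecular formula from the SMILES: C5H6O2S2.
DoU = (2C + 2 + N − H − X)/2 = (2·5 + 2 + 0 − 6 − 0)/2 = 6/2 = 3.
(Structurally: 1 ring(s) + 2 π bond(s) = 3.)

3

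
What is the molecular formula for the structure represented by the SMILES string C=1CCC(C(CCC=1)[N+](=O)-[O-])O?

Heavy atoms from the SMILES: 8 C, 1 N, 3 O.
Implicit hydrogens by atom environment:
  4 × C: 2 H each → 8
  4 × C: 1 H each → 4
  1 × N (charge +1): no H
  1 × O: 1 H
  1 × O: no H
  1 × O (charge -1): no H
  Total hydrogens = 13.
Molecular formula: C8H13NO3

C8H13NO3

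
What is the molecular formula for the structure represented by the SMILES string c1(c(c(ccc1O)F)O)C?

C7H7FO2

Heavy atoms from the SMILES: 7 C, 1 F, 2 O.
Implicit hydrogens by atom environment:
  4 × C (aromatic): no H
  2 × C (aromatic): 1 H each → 2
  2 × O: 1 H each → 2
  1 × C: 3 H
  1 × F: no H
  Total hydrogens = 7.
Molecular formula: C7H7FO2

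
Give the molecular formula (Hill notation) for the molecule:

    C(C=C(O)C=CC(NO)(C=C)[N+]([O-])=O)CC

Heavy atoms from the SMILES: 10 C, 2 N, 4 O.
Implicit hydrogens by atom environment:
  4 × C: 1 H each → 4
  3 × C: 2 H each → 6
  2 × C: no H
  2 × O: 1 H each → 2
  1 × C: 3 H
  1 × N: 1 H
  1 × N (charge +1): no H
  1 × O: no H
  1 × O (charge -1): no H
  Total hydrogens = 16.
Molecular formula: C10H16N2O4

C10H16N2O4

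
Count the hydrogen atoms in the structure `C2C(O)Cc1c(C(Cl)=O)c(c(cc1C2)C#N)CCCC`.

Hydrogens are implicit in SMILES; fill each atom to its normal valence:
  6 × C: 2 H each → 12
  5 × C (aromatic): no H
  2 × C: no H
  1 × C: 3 H
  1 × C (aromatic): 1 H
  1 × C: 1 H
  1 × Cl: no H
  1 × N: no H
  1 × O: 1 H
  1 × O: no H
  Total hydrogens = 18.

18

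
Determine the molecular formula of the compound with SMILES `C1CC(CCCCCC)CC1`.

Heavy atoms from the SMILES: 11 C.
Implicit hydrogens by atom environment:
  9 × C: 2 H each → 18
  1 × C: 3 H
  1 × C: 1 H
  Total hydrogens = 22.
Molecular formula: C11H22

C11H22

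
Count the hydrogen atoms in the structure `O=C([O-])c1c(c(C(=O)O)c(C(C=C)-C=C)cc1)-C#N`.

Hydrogens are implicit in SMILES; fill each atom to its normal valence:
  4 × C (aromatic): no H
  3 × C: 1 H each → 3
  3 × C: no H
  2 × C: 2 H each → 4
  2 × C (aromatic): 1 H each → 2
  2 × O: no H
  1 × N: no H
  1 × O: 1 H
  1 × O (charge -1): no H
  Total hydrogens = 10.

10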